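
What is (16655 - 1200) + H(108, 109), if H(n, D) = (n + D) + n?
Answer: 15780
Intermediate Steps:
H(n, D) = D + 2*n (H(n, D) = (D + n) + n = D + 2*n)
(16655 - 1200) + H(108, 109) = (16655 - 1200) + (109 + 2*108) = 15455 + (109 + 216) = 15455 + 325 = 15780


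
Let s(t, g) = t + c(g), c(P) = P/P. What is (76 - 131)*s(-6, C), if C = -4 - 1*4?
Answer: 275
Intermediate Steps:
c(P) = 1
C = -8 (C = -4 - 4 = -8)
s(t, g) = 1 + t (s(t, g) = t + 1 = 1 + t)
(76 - 131)*s(-6, C) = (76 - 131)*(1 - 6) = -55*(-5) = 275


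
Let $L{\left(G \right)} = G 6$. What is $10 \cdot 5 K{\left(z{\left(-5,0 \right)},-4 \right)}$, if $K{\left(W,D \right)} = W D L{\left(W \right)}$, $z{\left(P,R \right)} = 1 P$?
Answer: $-30000$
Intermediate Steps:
$L{\left(G \right)} = 6 G$
$z{\left(P,R \right)} = P$
$K{\left(W,D \right)} = 6 D W^{2}$ ($K{\left(W,D \right)} = W D 6 W = D W 6 W = 6 D W^{2}$)
$10 \cdot 5 K{\left(z{\left(-5,0 \right)},-4 \right)} = 10 \cdot 5 \cdot 6 \left(-4\right) \left(-5\right)^{2} = 50 \cdot 6 \left(-4\right) 25 = 50 \left(-600\right) = -30000$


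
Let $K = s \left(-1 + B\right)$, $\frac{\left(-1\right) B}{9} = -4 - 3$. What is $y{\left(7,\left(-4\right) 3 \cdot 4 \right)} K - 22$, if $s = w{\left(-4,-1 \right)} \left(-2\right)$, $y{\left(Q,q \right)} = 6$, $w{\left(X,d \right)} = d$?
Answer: $722$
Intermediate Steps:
$B = 63$ ($B = - 9 \left(-4 - 3\right) = \left(-9\right) \left(-7\right) = 63$)
$s = 2$ ($s = \left(-1\right) \left(-2\right) = 2$)
$K = 124$ ($K = 2 \left(-1 + 63\right) = 2 \cdot 62 = 124$)
$y{\left(7,\left(-4\right) 3 \cdot 4 \right)} K - 22 = 6 \cdot 124 - 22 = 744 - 22 = 722$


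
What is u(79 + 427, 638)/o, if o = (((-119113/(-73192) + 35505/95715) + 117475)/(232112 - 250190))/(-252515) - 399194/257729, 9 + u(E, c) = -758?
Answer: 46828049182512737890885680/94563644688792920023363 ≈ 495.20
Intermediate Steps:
u(E, c) = -767 (u(E, c) = -9 - 758 = -767)
o = -94563644688792920023363/61053519142780623065040 (o = (((-119113*(-1/73192) + 35505*(1/95715)) + 117475)/(-18078))*(-1/252515) - 399194*1/257729 = (((119113/73192 + 263/709) + 117475)*(-1/18078))*(-1/252515) - 399194/257729 = ((103700613/51893128 + 117475)*(-1/18078))*(-1/252515) - 399194/257729 = ((6096248912413/51893128)*(-1/18078))*(-1/252515) - 399194/257729 = -6096248912413/938123967984*(-1/252515) - 399194/257729 = 6096248912413/236890373775479760 - 399194/257729 = -94563644688792920023363/61053519142780623065040 ≈ -1.5489)
u(79 + 427, 638)/o = -767/(-94563644688792920023363/61053519142780623065040) = -767*(-61053519142780623065040/94563644688792920023363) = 46828049182512737890885680/94563644688792920023363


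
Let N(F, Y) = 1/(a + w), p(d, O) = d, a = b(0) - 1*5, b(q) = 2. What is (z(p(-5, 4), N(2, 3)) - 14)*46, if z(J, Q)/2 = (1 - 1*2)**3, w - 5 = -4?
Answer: -736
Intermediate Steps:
w = 1 (w = 5 - 4 = 1)
a = -3 (a = 2 - 1*5 = 2 - 5 = -3)
N(F, Y) = -1/2 (N(F, Y) = 1/(-3 + 1) = 1/(-2) = -1/2)
z(J, Q) = -2 (z(J, Q) = 2*(1 - 1*2)**3 = 2*(1 - 2)**3 = 2*(-1)**3 = 2*(-1) = -2)
(z(p(-5, 4), N(2, 3)) - 14)*46 = (-2 - 14)*46 = -16*46 = -736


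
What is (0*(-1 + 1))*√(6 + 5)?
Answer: 0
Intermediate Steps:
(0*(-1 + 1))*√(6 + 5) = (0*0)*√11 = 0*√11 = 0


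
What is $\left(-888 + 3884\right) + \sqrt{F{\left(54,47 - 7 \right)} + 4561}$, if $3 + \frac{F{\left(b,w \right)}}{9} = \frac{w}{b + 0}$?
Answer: $2996 + \frac{7 \sqrt{834}}{3} \approx 3063.4$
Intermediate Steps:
$F{\left(b,w \right)} = -27 + \frac{9 w}{b}$ ($F{\left(b,w \right)} = -27 + 9 \frac{w}{b + 0} = -27 + 9 \frac{w}{b} = -27 + \frac{9 w}{b}$)
$\left(-888 + 3884\right) + \sqrt{F{\left(54,47 - 7 \right)} + 4561} = \left(-888 + 3884\right) + \sqrt{\left(-27 + \frac{9 \left(47 - 7\right)}{54}\right) + 4561} = 2996 + \sqrt{\left(-27 + 9 \left(47 - 7\right) \frac{1}{54}\right) + 4561} = 2996 + \sqrt{\left(-27 + 9 \cdot 40 \cdot \frac{1}{54}\right) + 4561} = 2996 + \sqrt{\left(-27 + \frac{20}{3}\right) + 4561} = 2996 + \sqrt{- \frac{61}{3} + 4561} = 2996 + \sqrt{\frac{13622}{3}} = 2996 + \frac{7 \sqrt{834}}{3}$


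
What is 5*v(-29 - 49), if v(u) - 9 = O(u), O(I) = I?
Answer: -345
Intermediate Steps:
v(u) = 9 + u
5*v(-29 - 49) = 5*(9 + (-29 - 49)) = 5*(9 - 78) = 5*(-69) = -345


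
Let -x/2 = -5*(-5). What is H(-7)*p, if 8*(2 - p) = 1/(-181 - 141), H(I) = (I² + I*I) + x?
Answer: 15459/161 ≈ 96.019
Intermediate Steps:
x = -50 (x = -(-10)*(-5) = -2*25 = -50)
H(I) = -50 + 2*I² (H(I) = (I² + I*I) - 50 = (I² + I²) - 50 = 2*I² - 50 = -50 + 2*I²)
p = 5153/2576 (p = 2 - 1/(8*(-181 - 141)) = 2 - ⅛/(-322) = 2 - ⅛*(-1/322) = 2 + 1/2576 = 5153/2576 ≈ 2.0004)
H(-7)*p = (-50 + 2*(-7)²)*(5153/2576) = (-50 + 2*49)*(5153/2576) = (-50 + 98)*(5153/2576) = 48*(5153/2576) = 15459/161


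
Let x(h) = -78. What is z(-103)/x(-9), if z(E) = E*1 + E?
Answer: 103/39 ≈ 2.6410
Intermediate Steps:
z(E) = 2*E (z(E) = E + E = 2*E)
z(-103)/x(-9) = (2*(-103))/(-78) = -206*(-1/78) = 103/39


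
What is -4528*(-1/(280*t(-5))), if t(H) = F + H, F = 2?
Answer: -566/105 ≈ -5.3905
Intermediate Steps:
t(H) = 2 + H
-4528*(-1/(280*t(-5))) = -4528*(-1/(280*(2 - 5))) = -4528/((-280*(-3*1))) = -4528/((-(-840))) = -4528/((-280*(-3))) = -4528/840 = -4528*1/840 = -566/105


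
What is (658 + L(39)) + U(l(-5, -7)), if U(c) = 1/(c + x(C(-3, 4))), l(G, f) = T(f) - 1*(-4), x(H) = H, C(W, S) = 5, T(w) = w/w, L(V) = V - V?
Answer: 6581/10 ≈ 658.10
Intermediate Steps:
L(V) = 0
T(w) = 1
l(G, f) = 5 (l(G, f) = 1 - 1*(-4) = 1 + 4 = 5)
U(c) = 1/(5 + c) (U(c) = 1/(c + 5) = 1/(5 + c))
(658 + L(39)) + U(l(-5, -7)) = (658 + 0) + 1/(5 + 5) = 658 + 1/10 = 6581/10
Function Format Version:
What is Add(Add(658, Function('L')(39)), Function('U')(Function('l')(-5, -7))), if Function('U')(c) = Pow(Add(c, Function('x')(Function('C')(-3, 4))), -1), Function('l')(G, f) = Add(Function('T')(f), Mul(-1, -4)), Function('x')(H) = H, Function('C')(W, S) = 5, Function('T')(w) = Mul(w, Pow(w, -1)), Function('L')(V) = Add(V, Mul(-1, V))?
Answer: Rational(6581, 10) ≈ 658.10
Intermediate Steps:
Function('L')(V) = 0
Function('T')(w) = 1
Function('l')(G, f) = 5 (Function('l')(G, f) = Add(1, Mul(-1, -4)) = Add(1, 4) = 5)
Function('U')(c) = Pow(Add(5, c), -1) (Function('U')(c) = Pow(Add(c, 5), -1) = Pow(Add(5, c), -1))
Add(Add(658, Function('L')(39)), Function('U')(Function('l')(-5, -7))) = Add(Add(658, 0), Pow(Add(5, 5), -1)) = Add(658, Pow(10, -1)) = Add(658, Rational(1, 10)) = Rational(6581, 10)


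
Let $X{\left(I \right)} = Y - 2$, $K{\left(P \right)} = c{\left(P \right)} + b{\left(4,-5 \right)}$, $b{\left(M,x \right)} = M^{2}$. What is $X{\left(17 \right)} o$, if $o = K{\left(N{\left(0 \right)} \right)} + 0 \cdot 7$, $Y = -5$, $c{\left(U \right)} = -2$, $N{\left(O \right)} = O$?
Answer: $-98$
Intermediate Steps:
$K{\left(P \right)} = 14$ ($K{\left(P \right)} = -2 + 4^{2} = -2 + 16 = 14$)
$X{\left(I \right)} = -7$ ($X{\left(I \right)} = -5 - 2 = -7$)
$o = 14$ ($o = 14 + 0 \cdot 7 = 14 + 0 = 14$)
$X{\left(17 \right)} o = \left(-7\right) 14 = -98$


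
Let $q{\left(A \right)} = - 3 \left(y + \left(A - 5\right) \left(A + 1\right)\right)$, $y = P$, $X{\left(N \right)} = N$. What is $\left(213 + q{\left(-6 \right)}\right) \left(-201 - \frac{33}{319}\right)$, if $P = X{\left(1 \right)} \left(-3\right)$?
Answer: $- \frac{332424}{29} \approx -11463.0$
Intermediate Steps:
$P = -3$ ($P = 1 \left(-3\right) = -3$)
$y = -3$
$q{\left(A \right)} = 9 - 3 \left(1 + A\right) \left(-5 + A\right)$ ($q{\left(A \right)} = - 3 \left(-3 + \left(A - 5\right) \left(A + 1\right)\right) = - 3 \left(-3 + \left(-5 + A\right) \left(1 + A\right)\right) = - 3 \left(-3 + \left(1 + A\right) \left(-5 + A\right)\right) = 9 - 3 \left(1 + A\right) \left(-5 + A\right)$)
$\left(213 + q{\left(-6 \right)}\right) \left(-201 - \frac{33}{319}\right) = \left(213 + \left(24 - 3 \left(-6\right)^{2} + 12 \left(-6\right)\right)\right) \left(-201 - \frac{33}{319}\right) = \left(213 - 156\right) \left(-201 - \frac{3}{29}\right) = \left(213 - 156\right) \left(- \frac{5832}{29}\right) = 57 \left(- \frac{5832}{29}\right) = - \frac{332424}{29}$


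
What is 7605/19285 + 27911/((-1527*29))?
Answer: -1389596/5889639 ≈ -0.23594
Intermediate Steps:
7605/19285 + 27911/((-1527*29)) = 7605*(1/19285) + 27911/(-44283) = 1521/3857 + 27911*(-1/44283) = 1521/3857 - 27911/44283 = -1389596/5889639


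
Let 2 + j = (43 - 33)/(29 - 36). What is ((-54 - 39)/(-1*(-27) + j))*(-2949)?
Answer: 639933/55 ≈ 11635.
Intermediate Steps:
j = -24/7 (j = -2 + (43 - 33)/(29 - 36) = -2 + 10/(-7) = -2 + 10*(-⅐) = -2 - 10/7 = -24/7 ≈ -3.4286)
((-54 - 39)/(-1*(-27) + j))*(-2949) = ((-54 - 39)/(-1*(-27) - 24/7))*(-2949) = -93/(27 - 24/7)*(-2949) = -93/165/7*(-2949) = -93*7/165*(-2949) = -217/55*(-2949) = 639933/55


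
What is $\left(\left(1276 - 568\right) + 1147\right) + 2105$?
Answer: $3960$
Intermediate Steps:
$\left(\left(1276 - 568\right) + 1147\right) + 2105 = \left(708 + 1147\right) + 2105 = 1855 + 2105 = 3960$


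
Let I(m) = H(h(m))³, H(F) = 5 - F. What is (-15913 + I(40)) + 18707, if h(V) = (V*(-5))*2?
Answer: 66432919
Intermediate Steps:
h(V) = -10*V (h(V) = -5*V*2 = -10*V)
I(m) = (5 + 10*m)³ (I(m) = (5 - (-10)*m)³ = (5 + 10*m)³)
(-15913 + I(40)) + 18707 = (-15913 + 125*(1 + 2*40)³) + 18707 = (-15913 + 125*(1 + 80)³) + 18707 = (-15913 + 125*81³) + 18707 = (-15913 + 125*531441) + 18707 = (-15913 + 66430125) + 18707 = 66414212 + 18707 = 66432919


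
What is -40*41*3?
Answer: -4920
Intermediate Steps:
-40*41*3 = -1640*3 = -4920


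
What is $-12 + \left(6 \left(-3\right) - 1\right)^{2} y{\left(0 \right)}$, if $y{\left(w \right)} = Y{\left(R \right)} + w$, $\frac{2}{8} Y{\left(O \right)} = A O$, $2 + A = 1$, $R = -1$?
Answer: $1432$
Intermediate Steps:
$A = -1$ ($A = -2 + 1 = -1$)
$Y{\left(O \right)} = - 4 O$ ($Y{\left(O \right)} = 4 \left(- O\right) = - 4 O$)
$y{\left(w \right)} = 4 + w$ ($y{\left(w \right)} = \left(-4\right) \left(-1\right) + w = 4 + w$)
$-12 + \left(6 \left(-3\right) - 1\right)^{2} y{\left(0 \right)} = -12 + \left(6 \left(-3\right) - 1\right)^{2} \left(4 + 0\right) = -12 + \left(-18 - 1\right)^{2} \cdot 4 = -12 + \left(-19\right)^{2} \cdot 4 = -12 + 361 \cdot 4 = -12 + 1444 = 1432$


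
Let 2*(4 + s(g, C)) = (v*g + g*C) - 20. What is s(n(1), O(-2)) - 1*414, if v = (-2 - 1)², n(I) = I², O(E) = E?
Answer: -849/2 ≈ -424.50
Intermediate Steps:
v = 9 (v = (-3)² = 9)
s(g, C) = -14 + 9*g/2 + C*g/2 (s(g, C) = -4 + ((9*g + g*C) - 20)/2 = -4 + ((9*g + C*g) - 20)/2 = -4 + (-20 + 9*g + C*g)/2 = -4 + (-10 + 9*g/2 + C*g/2) = -14 + 9*g/2 + C*g/2)
s(n(1), O(-2)) - 1*414 = (-14 + (9/2)*1² + (½)*(-2)*1²) - 1*414 = (-14 + (9/2)*1 + (½)*(-2)*1) - 414 = (-14 + 9/2 - 1) - 414 = -21/2 - 414 = -849/2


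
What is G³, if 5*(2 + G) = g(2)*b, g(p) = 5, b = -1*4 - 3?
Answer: -729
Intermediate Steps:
b = -7 (b = -4 - 3 = -7)
G = -9 (G = -2 + (5*(-7))/5 = -2 + (⅕)*(-35) = -2 - 7 = -9)
G³ = (-9)³ = -729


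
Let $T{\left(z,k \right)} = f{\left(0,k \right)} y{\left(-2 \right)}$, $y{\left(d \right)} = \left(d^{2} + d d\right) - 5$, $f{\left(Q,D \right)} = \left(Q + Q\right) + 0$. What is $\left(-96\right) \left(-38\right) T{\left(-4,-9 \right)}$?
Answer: $0$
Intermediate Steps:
$f{\left(Q,D \right)} = 2 Q$ ($f{\left(Q,D \right)} = 2 Q + 0 = 2 Q$)
$y{\left(d \right)} = -5 + 2 d^{2}$ ($y{\left(d \right)} = \left(d^{2} + d^{2}\right) - 5 = 2 d^{2} - 5 = -5 + 2 d^{2}$)
$T{\left(z,k \right)} = 0$ ($T{\left(z,k \right)} = 2 \cdot 0 \left(-5 + 2 \left(-2\right)^{2}\right) = 0 \left(-5 + 2 \cdot 4\right) = 0 \left(-5 + 8\right) = 0 \cdot 3 = 0$)
$\left(-96\right) \left(-38\right) T{\left(-4,-9 \right)} = \left(-96\right) \left(-38\right) 0 = 3648 \cdot 0 = 0$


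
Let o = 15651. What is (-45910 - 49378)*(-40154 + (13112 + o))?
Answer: 1085425608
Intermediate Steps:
(-45910 - 49378)*(-40154 + (13112 + o)) = (-45910 - 49378)*(-40154 + (13112 + 15651)) = -95288*(-40154 + 28763) = -95288*(-11391) = 1085425608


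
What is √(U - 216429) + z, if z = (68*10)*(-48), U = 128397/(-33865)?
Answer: -32640 + 3*I*√27579266484770/33865 ≈ -32640.0 + 465.22*I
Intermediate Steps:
U = -128397/33865 (U = 128397*(-1/33865) = -128397/33865 ≈ -3.7914)
z = -32640 (z = 680*(-48) = -32640)
√(U - 216429) + z = √(-128397/33865 - 216429) - 32640 = √(-7329496482/33865) - 32640 = 3*I*√27579266484770/33865 - 32640 = -32640 + 3*I*√27579266484770/33865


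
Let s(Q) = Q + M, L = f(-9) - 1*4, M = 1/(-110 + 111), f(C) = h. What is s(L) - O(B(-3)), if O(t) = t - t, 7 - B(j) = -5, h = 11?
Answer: 8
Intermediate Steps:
f(C) = 11
B(j) = 12 (B(j) = 7 - 1*(-5) = 7 + 5 = 12)
M = 1 (M = 1/1 = 1)
O(t) = 0
L = 7 (L = 11 - 1*4 = 11 - 4 = 7)
s(Q) = 1 + Q (s(Q) = Q + 1 = 1 + Q)
s(L) - O(B(-3)) = (1 + 7) - 1*0 = 8 + 0 = 8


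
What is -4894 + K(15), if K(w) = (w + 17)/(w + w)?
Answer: -73394/15 ≈ -4892.9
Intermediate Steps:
K(w) = (17 + w)/(2*w) (K(w) = (17 + w)/((2*w)) = (17 + w)*(1/(2*w)) = (17 + w)/(2*w))
-4894 + K(15) = -4894 + (½)*(17 + 15)/15 = -4894 + (½)*(1/15)*32 = -4894 + 16/15 = -73394/15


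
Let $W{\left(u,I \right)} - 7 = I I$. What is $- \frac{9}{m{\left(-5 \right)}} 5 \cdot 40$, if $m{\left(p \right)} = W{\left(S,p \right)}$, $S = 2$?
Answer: $- \frac{225}{4} \approx -56.25$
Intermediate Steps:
$W{\left(u,I \right)} = 7 + I^{2}$ ($W{\left(u,I \right)} = 7 + I I = 7 + I^{2}$)
$m{\left(p \right)} = 7 + p^{2}$
$- \frac{9}{m{\left(-5 \right)}} 5 \cdot 40 = - \frac{9}{7 + \left(-5\right)^{2}} \cdot 5 \cdot 40 = - \frac{9}{7 + 25} \cdot 5 \cdot 40 = - \frac{9}{32} \cdot 5 \cdot 40 = \left(-9\right) \frac{1}{32} \cdot 5 \cdot 40 = \left(- \frac{9}{32}\right) 5 \cdot 40 = \left(- \frac{45}{32}\right) 40 = - \frac{225}{4}$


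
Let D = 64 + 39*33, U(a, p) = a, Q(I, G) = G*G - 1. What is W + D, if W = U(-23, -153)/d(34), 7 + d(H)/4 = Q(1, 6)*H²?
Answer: 218607989/161812 ≈ 1351.0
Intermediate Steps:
Q(I, G) = -1 + G² (Q(I, G) = G² - 1 = -1 + G²)
D = 1351 (D = 64 + 1287 = 1351)
d(H) = -28 + 140*H² (d(H) = -28 + 4*((-1 + 6²)*H²) = -28 + 4*((-1 + 36)*H²) = -28 + 4*(35*H²) = -28 + 140*H²)
W = -23/161812 (W = -23/(-28 + 140*34²) = -23/(-28 + 140*1156) = -23/(-28 + 161840) = -23/161812 ≈ -0.00014214)
W + D = -23/161812 + 1351 = 218607989/161812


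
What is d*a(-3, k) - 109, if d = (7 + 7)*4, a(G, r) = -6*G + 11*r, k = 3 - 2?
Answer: 1515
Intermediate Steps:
k = 1
d = 56 (d = 14*4 = 56)
d*a(-3, k) - 109 = 56*(-6*(-3) + 11*1) - 109 = 56*(18 + 11) - 109 = 56*29 - 109 = 1624 - 109 = 1515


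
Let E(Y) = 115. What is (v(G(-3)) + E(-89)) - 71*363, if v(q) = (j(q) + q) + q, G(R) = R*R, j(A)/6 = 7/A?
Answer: -76906/3 ≈ -25635.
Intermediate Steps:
j(A) = 42/A (j(A) = 6*(7/A) = 42/A)
G(R) = R**2
v(q) = 2*q + 42/q (v(q) = (42/q + q) + q = (q + 42/q) + q = 2*q + 42/q)
(v(G(-3)) + E(-89)) - 71*363 = ((2*(-3)**2 + 42/((-3)**2)) + 115) - 71*363 = ((2*9 + 42/9) + 115) - 25773 = ((18 + 42*(1/9)) + 115) - 25773 = ((18 + 14/3) + 115) - 25773 = (68/3 + 115) - 25773 = 413/3 - 25773 = -76906/3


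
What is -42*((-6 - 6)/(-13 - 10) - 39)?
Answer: 37170/23 ≈ 1616.1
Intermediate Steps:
-42*((-6 - 6)/(-13 - 10) - 39) = -42*(-12/(-23) - 39) = -42*(-12*(-1/23) - 39) = -42*(12/23 - 39) = -42*(-885/23) = 37170/23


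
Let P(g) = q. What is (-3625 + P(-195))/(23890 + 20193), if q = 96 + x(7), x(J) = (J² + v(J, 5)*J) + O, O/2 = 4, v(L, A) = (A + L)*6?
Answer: -2968/44083 ≈ -0.067327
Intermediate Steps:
v(L, A) = 6*A + 6*L
O = 8 (O = 2*4 = 8)
x(J) = 8 + J² + J*(30 + 6*J) (x(J) = (J² + (6*5 + 6*J)*J) + 8 = (J² + (30 + 6*J)*J) + 8 = (J² + J*(30 + 6*J)) + 8 = 8 + J² + J*(30 + 6*J))
q = 657 (q = 96 + (8 + 7*7² + 30*7) = 96 + (8 + 7*49 + 210) = 96 + (8 + 343 + 210) = 96 + 561 = 657)
P(g) = 657
(-3625 + P(-195))/(23890 + 20193) = (-3625 + 657)/(23890 + 20193) = -2968/44083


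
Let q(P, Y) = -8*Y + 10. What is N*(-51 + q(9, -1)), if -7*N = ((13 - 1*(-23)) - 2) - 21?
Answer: 429/7 ≈ 61.286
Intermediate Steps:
N = -13/7 (N = -(((13 - 1*(-23)) - 2) - 21)/7 = -(((13 + 23) - 2) - 21)/7 = -((36 - 2) - 21)/7 = -(34 - 21)/7 = -1/7*13 = -13/7 ≈ -1.8571)
q(P, Y) = 10 - 8*Y
N*(-51 + q(9, -1)) = -13*(-51 + (10 - 8*(-1)))/7 = -13*(-51 + (10 + 8))/7 = -13*(-51 + 18)/7 = -13/7*(-33) = 429/7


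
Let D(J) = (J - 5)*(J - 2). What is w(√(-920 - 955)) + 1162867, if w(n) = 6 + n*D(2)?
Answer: 1162873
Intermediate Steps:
D(J) = (-5 + J)*(-2 + J)
w(n) = 6 (w(n) = 6 + n*(10 + 2² - 7*2) = 6 + n*(10 + 4 - 14) = 6 + n*0 = 6 + 0 = 6)
w(√(-920 - 955)) + 1162867 = 6 + 1162867 = 1162873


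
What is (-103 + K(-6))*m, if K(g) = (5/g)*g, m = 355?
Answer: -34790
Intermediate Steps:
K(g) = 5
(-103 + K(-6))*m = (-103 + 5)*355 = -98*355 = -34790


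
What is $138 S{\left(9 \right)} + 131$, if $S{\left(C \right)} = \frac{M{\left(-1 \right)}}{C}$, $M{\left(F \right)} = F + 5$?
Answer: $\frac{577}{3} \approx 192.33$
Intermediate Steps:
$M{\left(F \right)} = 5 + F$
$S{\left(C \right)} = \frac{4}{C}$ ($S{\left(C \right)} = \frac{5 - 1}{C} = \frac{4}{C}$)
$138 S{\left(9 \right)} + 131 = 138 \cdot \frac{4}{9} + 131 = \frac{184}{3} + 131 = \frac{577}{3}$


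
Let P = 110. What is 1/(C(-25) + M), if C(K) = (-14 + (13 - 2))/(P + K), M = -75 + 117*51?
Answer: 85/500817 ≈ 0.00016972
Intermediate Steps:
M = 5892 (M = -75 + 5967 = 5892)
C(K) = -3/(110 + K) (C(K) = (-14 + (13 - 2))/(110 + K) = (-14 + 11)/(110 + K) = -3/(110 + K))
1/(C(-25) + M) = 1/(-3/(110 - 25) + 5892) = 1/(-3/85 + 5892) = 1/(500817/85) = 85/500817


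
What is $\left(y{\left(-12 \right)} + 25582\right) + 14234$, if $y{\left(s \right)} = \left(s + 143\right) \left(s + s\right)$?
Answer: $36672$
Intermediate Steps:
$y{\left(s \right)} = 2 s \left(143 + s\right)$ ($y{\left(s \right)} = \left(143 + s\right) 2 s = 2 s \left(143 + s\right)$)
$\left(y{\left(-12 \right)} + 25582\right) + 14234 = \left(2 \left(-12\right) \left(143 - 12\right) + 25582\right) + 14234 = \left(2 \left(-12\right) 131 + 25582\right) + 14234 = \left(-3144 + 25582\right) + 14234 = 22438 + 14234 = 36672$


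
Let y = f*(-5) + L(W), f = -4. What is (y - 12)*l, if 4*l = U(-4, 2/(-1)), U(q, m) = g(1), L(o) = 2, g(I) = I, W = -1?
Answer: 5/2 ≈ 2.5000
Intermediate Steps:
U(q, m) = 1
y = 22 (y = -4*(-5) + 2 = 20 + 2 = 22)
l = ¼ (l = (¼)*1 = ¼ ≈ 0.25000)
(y - 12)*l = (22 - 12)*(¼) = 10*(¼) = 5/2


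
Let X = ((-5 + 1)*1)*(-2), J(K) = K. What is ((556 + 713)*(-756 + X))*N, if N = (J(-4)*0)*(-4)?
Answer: 0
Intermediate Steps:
N = 0 (N = -4*0*(-4) = 0*(-4) = 0)
X = 8 (X = -4*1*(-2) = -4*(-2) = 8)
((556 + 713)*(-756 + X))*N = ((556 + 713)*(-756 + 8))*0 = (1269*(-748))*0 = -949212*0 = 0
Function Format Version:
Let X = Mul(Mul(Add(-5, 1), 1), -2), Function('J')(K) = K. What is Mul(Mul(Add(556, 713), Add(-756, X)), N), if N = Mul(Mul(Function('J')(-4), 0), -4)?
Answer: 0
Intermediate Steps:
N = 0 (N = Mul(Mul(-4, 0), -4) = Mul(0, -4) = 0)
X = 8 (X = Mul(Mul(-4, 1), -2) = Mul(-4, -2) = 8)
Mul(Mul(Add(556, 713), Add(-756, X)), N) = Mul(Mul(Add(556, 713), Add(-756, 8)), 0) = Mul(Mul(1269, -748), 0) = Mul(-949212, 0) = 0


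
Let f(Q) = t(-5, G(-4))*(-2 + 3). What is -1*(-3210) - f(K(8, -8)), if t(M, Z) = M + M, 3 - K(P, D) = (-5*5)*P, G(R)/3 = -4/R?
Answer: 3220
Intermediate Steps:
G(R) = -12/R (G(R) = 3*(-4/R) = -12/R)
K(P, D) = 3 + 25*P (K(P, D) = 3 - (-5*5)*P = 3 - (-25)*P = 3 + 25*P)
t(M, Z) = 2*M
f(Q) = -10 (f(Q) = (2*(-5))*(-2 + 3) = -10*1 = -10)
-1*(-3210) - f(K(8, -8)) = -1*(-3210) - 1*(-10) = 3210 + 10 = 3220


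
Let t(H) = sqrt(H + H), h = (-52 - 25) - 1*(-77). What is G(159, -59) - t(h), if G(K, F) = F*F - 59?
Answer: 3422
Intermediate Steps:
G(K, F) = -59 + F**2 (G(K, F) = F**2 - 59 = -59 + F**2)
h = 0 (h = -77 + 77 = 0)
t(H) = sqrt(2)*sqrt(H) (t(H) = sqrt(2*H) = sqrt(2)*sqrt(H))
G(159, -59) - t(h) = (-59 + (-59)**2) - sqrt(2)*sqrt(0) = (-59 + 3481) - sqrt(2)*0 = 3422 - 1*0 = 3422 + 0 = 3422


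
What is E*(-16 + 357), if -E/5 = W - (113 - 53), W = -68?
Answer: 218240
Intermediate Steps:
E = 640 (E = -5*(-68 - (113 - 53)) = -5*(-68 - 1*60) = -5*(-68 - 60) = -5*(-128) = 640)
E*(-16 + 357) = 640*(-16 + 357) = 640*341 = 218240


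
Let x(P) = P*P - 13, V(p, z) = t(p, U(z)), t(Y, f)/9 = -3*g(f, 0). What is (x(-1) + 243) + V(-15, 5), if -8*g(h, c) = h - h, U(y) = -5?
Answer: 231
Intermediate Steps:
g(h, c) = 0 (g(h, c) = -(h - h)/8 = -⅛*0 = 0)
t(Y, f) = 0 (t(Y, f) = 9*(-3*0) = 9*0 = 0)
V(p, z) = 0
x(P) = -13 + P² (x(P) = P² - 13 = -13 + P²)
(x(-1) + 243) + V(-15, 5) = ((-13 + (-1)²) + 243) + 0 = ((-13 + 1) + 243) + 0 = (-12 + 243) + 0 = 231 + 0 = 231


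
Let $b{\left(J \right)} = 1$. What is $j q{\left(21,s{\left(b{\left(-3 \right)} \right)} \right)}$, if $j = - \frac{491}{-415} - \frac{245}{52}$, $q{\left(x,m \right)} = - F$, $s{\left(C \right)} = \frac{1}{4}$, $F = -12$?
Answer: $- \frac{228429}{5395} \approx -42.341$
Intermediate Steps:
$s{\left(C \right)} = \frac{1}{4}$
$q{\left(x,m \right)} = 12$ ($q{\left(x,m \right)} = \left(-1\right) \left(-12\right) = 12$)
$j = - \frac{76143}{21580}$ ($j = \left(-491\right) \left(- \frac{1}{415}\right) - \frac{245}{52} = \frac{491}{415} - \frac{245}{52} = - \frac{76143}{21580} \approx -3.5284$)
$j q{\left(21,s{\left(b{\left(-3 \right)} \right)} \right)} = \left(- \frac{76143}{21580}\right) 12 = - \frac{228429}{5395}$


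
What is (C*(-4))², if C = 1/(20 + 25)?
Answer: 16/2025 ≈ 0.0079012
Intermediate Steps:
C = 1/45 ≈ 0.022222
(C*(-4))² = ((1/45)*(-4))² = (-4/45)² = 16/2025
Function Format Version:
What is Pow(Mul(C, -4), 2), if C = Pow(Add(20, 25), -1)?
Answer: Rational(16, 2025) ≈ 0.0079012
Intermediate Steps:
C = Rational(1, 45) (C = Pow(45, -1) = Rational(1, 45) ≈ 0.022222)
Pow(Mul(C, -4), 2) = Pow(Mul(Rational(1, 45), -4), 2) = Pow(Rational(-4, 45), 2) = Rational(16, 2025)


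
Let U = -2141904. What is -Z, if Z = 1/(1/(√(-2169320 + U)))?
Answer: -2*I*√1077806 ≈ -2076.3*I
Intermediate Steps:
Z = 2*I*√1077806 (Z = 1/(1/(√(-2169320 - 2141904))) = 1/(1/(√(-4311224))) = 1/(1/(2*I*√1077806)) = 1/(-I*√1077806/2155612) = 2*I*√1077806 ≈ 2076.3*I)
-Z = -2*I*√1077806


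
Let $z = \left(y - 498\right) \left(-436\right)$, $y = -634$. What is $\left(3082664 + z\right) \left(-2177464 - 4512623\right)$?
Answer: $-23925196170792$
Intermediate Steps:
$z = 493552$ ($z = \left(-634 - 498\right) \left(-436\right) = \left(-1132\right) \left(-436\right) = 493552$)
$\left(3082664 + z\right) \left(-2177464 - 4512623\right) = \left(3082664 + 493552\right) \left(-2177464 - 4512623\right) = 3576216 \left(-6690087\right) = -23925196170792$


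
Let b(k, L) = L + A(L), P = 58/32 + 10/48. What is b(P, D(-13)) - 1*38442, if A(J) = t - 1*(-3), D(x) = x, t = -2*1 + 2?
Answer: -38452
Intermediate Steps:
t = 0 (t = -2 + 2 = 0)
A(J) = 3 (A(J) = 0 - 1*(-3) = 0 + 3 = 3)
P = 97/48 (P = 58*(1/32) + 10*(1/48) = 29/16 + 5/24 = 97/48 ≈ 2.0208)
b(k, L) = 3 + L (b(k, L) = L + 3 = 3 + L)
b(P, D(-13)) - 1*38442 = (3 - 13) - 1*38442 = -10 - 38442 = -38452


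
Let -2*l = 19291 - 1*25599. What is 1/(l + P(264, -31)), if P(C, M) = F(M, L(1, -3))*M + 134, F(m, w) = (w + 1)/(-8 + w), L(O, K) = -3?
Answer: 11/36106 ≈ 0.00030466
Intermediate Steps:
F(m, w) = (1 + w)/(-8 + w)
P(C, M) = 134 + 2*M/11 (P(C, M) = ((1 - 3)/(-8 - 3))*M + 134 = (-2/(-11))*M + 134 = (-1/11*(-2))*M + 134 = 2*M/11 + 134 = 134 + 2*M/11)
l = 3154 (l = -(19291 - 1*25599)/2 = -(19291 - 25599)/2 = -½*(-6308) = 3154)
1/(l + P(264, -31)) = 1/(3154 + (134 + (2/11)*(-31))) = 1/(3154 + (134 - 62/11)) = 1/(3154 + 1412/11) = 1/(36106/11) = 11/36106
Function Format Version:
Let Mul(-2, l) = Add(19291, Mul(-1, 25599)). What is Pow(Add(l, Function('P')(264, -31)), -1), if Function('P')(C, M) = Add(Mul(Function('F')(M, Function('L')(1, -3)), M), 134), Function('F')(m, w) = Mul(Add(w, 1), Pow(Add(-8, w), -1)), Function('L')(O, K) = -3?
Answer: Rational(11, 36106) ≈ 0.00030466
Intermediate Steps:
Function('F')(m, w) = Mul(Pow(Add(-8, w), -1), Add(1, w)) (Function('F')(m, w) = Mul(Add(1, w), Pow(Add(-8, w), -1)) = Mul(Pow(Add(-8, w), -1), Add(1, w)))
Function('P')(C, M) = Add(134, Mul(Rational(2, 11), M)) (Function('P')(C, M) = Add(Mul(Mul(Pow(Add(-8, -3), -1), Add(1, -3)), M), 134) = Add(Mul(Mul(Pow(-11, -1), -2), M), 134) = Add(Mul(Mul(Rational(-1, 11), -2), M), 134) = Add(Mul(Rational(2, 11), M), 134) = Add(134, Mul(Rational(2, 11), M)))
l = 3154 (l = Mul(Rational(-1, 2), Add(19291, Mul(-1, 25599))) = Mul(Rational(-1, 2), Add(19291, -25599)) = Mul(Rational(-1, 2), -6308) = 3154)
Pow(Add(l, Function('P')(264, -31)), -1) = Pow(Add(3154, Add(134, Mul(Rational(2, 11), -31))), -1) = Pow(Add(3154, Add(134, Rational(-62, 11))), -1) = Pow(Add(3154, Rational(1412, 11)), -1) = Pow(Rational(36106, 11), -1) = Rational(11, 36106)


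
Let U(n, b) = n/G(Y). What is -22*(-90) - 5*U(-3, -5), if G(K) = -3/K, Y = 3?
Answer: 1965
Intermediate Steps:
U(n, b) = -n (U(n, b) = n/((-3/3)) = n/((-3*⅓)) = n/(-1) = n*(-1) = -n)
-22*(-90) - 5*U(-3, -5) = -22*(-90) - (-5)*(-3) = 1980 - 5*3 = 1980 - 15 = 1965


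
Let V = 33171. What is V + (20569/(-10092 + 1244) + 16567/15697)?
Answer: 4606846247799/138887056 ≈ 33170.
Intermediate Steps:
V + (20569/(-10092 + 1244) + 16567/15697) = 33171 + (20569/(-10092 + 1244) + 16567/15697) = 33171 + (20569/(-8848) + 16567*(1/15697)) = 33171 + (20569*(-1/8848) + 16567/15697) = 33171 + (-20569/8848 + 16567/15697) = 33171 - 176286777/138887056 = 4606846247799/138887056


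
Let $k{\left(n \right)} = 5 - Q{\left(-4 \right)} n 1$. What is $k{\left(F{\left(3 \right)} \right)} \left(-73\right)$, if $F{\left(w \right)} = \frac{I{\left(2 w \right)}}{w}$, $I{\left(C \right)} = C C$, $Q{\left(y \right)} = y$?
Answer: $-3869$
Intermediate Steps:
$I{\left(C \right)} = C^{2}$
$F{\left(w \right)} = 4 w$ ($F{\left(w \right)} = \frac{\left(2 w\right)^{2}}{w} = \frac{4 w^{2}}{w} = 4 w$)
$k{\left(n \right)} = 5 + 4 n$ ($k{\left(n \right)} = 5 - - 4 n 1 = 5 - - 4 n = 5 + 4 n$)
$k{\left(F{\left(3 \right)} \right)} \left(-73\right) = \left(5 + 4 \cdot 4 \cdot 3\right) \left(-73\right) = \left(5 + 4 \cdot 12\right) \left(-73\right) = \left(5 + 48\right) \left(-73\right) = 53 \left(-73\right) = -3869$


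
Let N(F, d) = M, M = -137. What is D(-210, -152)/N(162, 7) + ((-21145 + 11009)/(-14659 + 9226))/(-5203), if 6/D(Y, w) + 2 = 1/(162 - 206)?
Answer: 7339137088/344670492507 ≈ 0.021293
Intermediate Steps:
N(F, d) = -137
D(Y, w) = -264/89 (D(Y, w) = 6/(-2 + 1/(162 - 206)) = 6/(-2 + 1/(-44)) = 6/(-2 - 1/44) = 6/(-89/44) = 6*(-44/89) = -264/89)
D(-210, -152)/N(162, 7) + ((-21145 + 11009)/(-14659 + 9226))/(-5203) = -264/89/(-137) + ((-21145 + 11009)/(-14659 + 9226))/(-5203) = -264/89*(-1/137) - 10136/(-5433)*(-1/5203) = 264/12193 - 10136*(-1/5433)*(-1/5203) = 264/12193 + (10136/5433)*(-1/5203) = 264/12193 - 10136/28267899 = 7339137088/344670492507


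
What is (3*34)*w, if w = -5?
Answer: -510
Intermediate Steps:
(3*34)*w = (3*34)*(-5) = 102*(-5) = -510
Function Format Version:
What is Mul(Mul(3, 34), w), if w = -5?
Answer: -510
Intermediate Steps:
Mul(Mul(3, 34), w) = Mul(Mul(3, 34), -5) = Mul(102, -5) = -510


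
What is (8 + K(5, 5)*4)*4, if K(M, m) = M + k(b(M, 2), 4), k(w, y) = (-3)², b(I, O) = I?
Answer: 256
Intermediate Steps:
k(w, y) = 9
K(M, m) = 9 + M (K(M, m) = M + 9 = 9 + M)
(8 + K(5, 5)*4)*4 = (8 + (9 + 5)*4)*4 = (8 + 14*4)*4 = (8 + 56)*4 = 64*4 = 256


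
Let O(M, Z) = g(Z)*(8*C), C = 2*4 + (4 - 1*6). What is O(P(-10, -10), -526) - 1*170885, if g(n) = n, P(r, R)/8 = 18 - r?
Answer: -196133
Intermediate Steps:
P(r, R) = 144 - 8*r (P(r, R) = 8*(18 - r) = 144 - 8*r)
C = 6 (C = 8 + (4 - 6) = 8 - 2 = 6)
O(M, Z) = 48*Z (O(M, Z) = Z*(8*6) = Z*48 = 48*Z)
O(P(-10, -10), -526) - 1*170885 = 48*(-526) - 1*170885 = -25248 - 170885 = -196133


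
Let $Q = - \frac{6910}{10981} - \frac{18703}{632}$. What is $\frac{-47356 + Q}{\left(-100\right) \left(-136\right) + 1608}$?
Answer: $- \frac{4162784885}{1335992384} \approx -3.1159$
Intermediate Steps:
$Q = - \frac{2654997}{87848}$ ($Q = \left(-6910\right) \frac{1}{10981} - \frac{18703}{632} = - \frac{6910}{10981} - \frac{18703}{632} = - \frac{2654997}{87848} \approx -30.223$)
$\frac{-47356 + Q}{\left(-100\right) \left(-136\right) + 1608} = \frac{-47356 - \frac{2654997}{87848}}{\left(-100\right) \left(-136\right) + 1608} = - \frac{4162784885}{87848 \left(13600 + 1608\right)} = - \frac{4162784885}{87848 \cdot 15208} = \left(- \frac{4162784885}{87848}\right) \frac{1}{15208} = - \frac{4162784885}{1335992384}$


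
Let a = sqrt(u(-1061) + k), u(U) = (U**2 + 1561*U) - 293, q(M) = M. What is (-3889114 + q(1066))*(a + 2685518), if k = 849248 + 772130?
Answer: -10441422888864 - 3888048*sqrt(1090585) ≈ -1.0445e+13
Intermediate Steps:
u(U) = -293 + U**2 + 1561*U
k = 1621378
a = sqrt(1090585) (a = sqrt((-293 + (-1061)**2 + 1561*(-1061)) + 1621378) = sqrt((-293 + 1125721 - 1656221) + 1621378) = sqrt(-530793 + 1621378) = sqrt(1090585) ≈ 1044.3)
(-3889114 + q(1066))*(a + 2685518) = (-3889114 + 1066)*(sqrt(1090585) + 2685518) = -3888048*(2685518 + sqrt(1090585)) = -10441422888864 - 3888048*sqrt(1090585)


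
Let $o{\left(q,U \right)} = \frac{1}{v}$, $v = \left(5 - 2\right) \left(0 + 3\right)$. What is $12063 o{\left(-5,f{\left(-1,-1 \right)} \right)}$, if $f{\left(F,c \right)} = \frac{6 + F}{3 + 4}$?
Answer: $\frac{4021}{3} \approx 1340.3$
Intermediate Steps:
$f{\left(F,c \right)} = \frac{6}{7} + \frac{F}{7}$ ($f{\left(F,c \right)} = \frac{6 + F}{7} = \left(6 + F\right) \frac{1}{7} = \frac{6}{7} + \frac{F}{7}$)
$v = 9$ ($v = 3 \cdot 3 = 9$)
$o{\left(q,U \right)} = \frac{1}{9}$
$12063 o{\left(-5,f{\left(-1,-1 \right)} \right)} = 12063 \cdot \frac{1}{9} = \frac{4021}{3}$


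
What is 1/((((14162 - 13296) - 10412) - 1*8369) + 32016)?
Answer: 1/14101 ≈ 7.0917e-5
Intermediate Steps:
1/((((14162 - 13296) - 10412) - 1*8369) + 32016) = 1/(((866 - 10412) - 8369) + 32016) = 1/((-9546 - 8369) + 32016) = 1/(-17915 + 32016) = 1/14101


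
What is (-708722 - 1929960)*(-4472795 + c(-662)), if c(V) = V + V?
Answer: 11805777271158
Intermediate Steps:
c(V) = 2*V
(-708722 - 1929960)*(-4472795 + c(-662)) = (-708722 - 1929960)*(-4472795 + 2*(-662)) = -2638682*(-4472795 - 1324) = -2638682*(-4474119) = 11805777271158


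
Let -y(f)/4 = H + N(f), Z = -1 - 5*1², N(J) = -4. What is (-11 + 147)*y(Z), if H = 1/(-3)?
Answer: 7072/3 ≈ 2357.3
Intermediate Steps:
Z = -6 (Z = -1 - 5*1 = -1 - 5 = -6)
H = -⅓ ≈ -0.33333
y(f) = 52/3 (y(f) = -4*(-⅓ - 4) = -4*(-13/3) = 52/3)
(-11 + 147)*y(Z) = (-11 + 147)*(52/3) = 136*(52/3) = 7072/3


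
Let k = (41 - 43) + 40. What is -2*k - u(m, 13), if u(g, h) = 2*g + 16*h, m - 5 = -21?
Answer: -252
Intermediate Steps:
m = -16 (m = 5 - 21 = -16)
k = 38 (k = -2 + 40 = 38)
-2*k - u(m, 13) = -2*38 - (2*(-16) + 16*13) = -76 - (-32 + 208) = -76 - 1*176 = -76 - 176 = -252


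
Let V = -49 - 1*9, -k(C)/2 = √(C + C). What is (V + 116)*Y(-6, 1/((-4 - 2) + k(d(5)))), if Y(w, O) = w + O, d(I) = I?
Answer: -261 - 29*√10 ≈ -352.71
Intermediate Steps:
k(C) = -2*√2*√C (k(C) = -2*√(C + C) = -2*√2*√C)
V = -58 (V = -49 - 9 = -58)
Y(w, O) = O + w
(V + 116)*Y(-6, 1/((-4 - 2) + k(d(5)))) = (-58 + 116)*(1/((-4 - 2) - 2*√2*√5) - 6) = 58*(1/(-6 - 2*√10) - 6) = 58*(-6 + 1/(-6 - 2*√10)) = -348 + 58/(-6 - 2*√10)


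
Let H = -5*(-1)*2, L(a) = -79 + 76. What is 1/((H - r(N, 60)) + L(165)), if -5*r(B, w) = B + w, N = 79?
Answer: 5/174 ≈ 0.028736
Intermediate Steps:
L(a) = -3
H = 10 (H = 5*2 = 10)
r(B, w) = -B/5 - w/5 (r(B, w) = -(B + w)/5 = -B/5 - w/5)
1/((H - r(N, 60)) + L(165)) = 1/((10 - (-⅕*79 - ⅕*60)) - 3) = 1/((10 - (-79/5 - 12)) - 3) = 1/((10 - 1*(-139/5)) - 3) = 1/((10 + 139/5) - 3) = 1/(189/5 - 3) = 1/(174/5) = 5/174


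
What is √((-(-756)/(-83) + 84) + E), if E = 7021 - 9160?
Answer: I*√14219643/83 ≈ 45.432*I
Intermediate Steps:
E = -2139
√((-(-756)/(-83) + 84) + E) = √((-(-756)/(-83) + 84) - 2139) = √((-(-756)*(-1)/83 + 84) - 2139) = √((-28*27/83 + 84) - 2139) = √((-756/83 + 84) - 2139) = √(6216/83 - 2139) = √(-171321/83) = I*√14219643/83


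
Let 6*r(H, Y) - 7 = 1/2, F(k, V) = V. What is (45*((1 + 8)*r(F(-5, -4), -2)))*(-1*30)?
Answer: -30375/2 ≈ -15188.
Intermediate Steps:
r(H, Y) = 5/4 (r(H, Y) = 7/6 + (⅙)/2 = 7/6 + (⅙)*(½) = 7/6 + 1/12 = 5/4)
(45*((1 + 8)*r(F(-5, -4), -2)))*(-1*30) = (45*((1 + 8)*(5/4)))*(-1*30) = (45*(9*(5/4)))*(-30) = (45*(45/4))*(-30) = (2025/4)*(-30) = -30375/2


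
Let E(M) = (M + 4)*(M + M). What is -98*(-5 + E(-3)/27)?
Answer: 4606/9 ≈ 511.78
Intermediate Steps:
E(M) = 2*M*(4 + M) (E(M) = (4 + M)*(2*M) = 2*M*(4 + M))
-98*(-5 + E(-3)/27) = -98*(-5 + (2*(-3)*(4 - 3))/27) = -98*(-5 + (2*(-3)*1)*(1/27)) = -98*(-5 - 6*1/27) = -98*(-5 - 2/9) = -98*(-47/9) = 4606/9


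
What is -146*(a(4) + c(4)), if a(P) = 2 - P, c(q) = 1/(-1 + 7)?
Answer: 803/3 ≈ 267.67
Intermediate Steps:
c(q) = ⅙ (c(q) = 1/6 = ⅙)
-146*(a(4) + c(4)) = -146*((2 - 1*4) + ⅙) = -146*((2 - 4) + ⅙) = -146*(-2 + ⅙) = -146*(-11/6) = 803/3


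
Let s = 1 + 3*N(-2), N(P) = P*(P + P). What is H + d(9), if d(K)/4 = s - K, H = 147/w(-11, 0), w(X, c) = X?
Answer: 557/11 ≈ 50.636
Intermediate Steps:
N(P) = 2*P**2 (N(P) = P*(2*P) = 2*P**2)
s = 25 (s = 1 + 3*(2*(-2)**2) = 1 + 3*(2*4) = 1 + 3*8 = 1 + 24 = 25)
H = -147/11 (H = 147/(-11) = 147*(-1/11) = -147/11 ≈ -13.364)
d(K) = 100 - 4*K (d(K) = 4*(25 - K) = 100 - 4*K)
H + d(9) = -147/11 + (100 - 4*9) = -147/11 + (100 - 36) = -147/11 + 64 = 557/11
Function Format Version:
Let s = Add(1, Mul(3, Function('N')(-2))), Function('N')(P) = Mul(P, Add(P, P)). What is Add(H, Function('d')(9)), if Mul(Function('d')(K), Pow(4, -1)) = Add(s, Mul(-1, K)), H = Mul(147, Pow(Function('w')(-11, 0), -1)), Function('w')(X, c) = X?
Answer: Rational(557, 11) ≈ 50.636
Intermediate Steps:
Function('N')(P) = Mul(2, Pow(P, 2)) (Function('N')(P) = Mul(P, Mul(2, P)) = Mul(2, Pow(P, 2)))
s = 25 (s = Add(1, Mul(3, Mul(2, Pow(-2, 2)))) = Add(1, Mul(3, Mul(2, 4))) = Add(1, Mul(3, 8)) = Add(1, 24) = 25)
H = Rational(-147, 11) (H = Mul(147, Pow(-11, -1)) = Mul(147, Rational(-1, 11)) = Rational(-147, 11) ≈ -13.364)
Function('d')(K) = Add(100, Mul(-4, K)) (Function('d')(K) = Mul(4, Add(25, Mul(-1, K))) = Add(100, Mul(-4, K)))
Add(H, Function('d')(9)) = Add(Rational(-147, 11), Add(100, Mul(-4, 9))) = Add(Rational(-147, 11), Add(100, -36)) = Add(Rational(-147, 11), 64) = Rational(557, 11)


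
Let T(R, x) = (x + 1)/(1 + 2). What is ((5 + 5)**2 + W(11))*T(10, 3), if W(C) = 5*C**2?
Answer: 940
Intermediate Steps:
T(R, x) = 1/3 + x/3 (T(R, x) = (1 + x)/3 = (1 + x)*(1/3) = 1/3 + x/3)
((5 + 5)**2 + W(11))*T(10, 3) = ((5 + 5)**2 + 5*11**2)*(1/3 + (1/3)*3) = (10**2 + 5*121)*(1/3 + 1) = (100 + 605)*(4/3) = 705*(4/3) = 940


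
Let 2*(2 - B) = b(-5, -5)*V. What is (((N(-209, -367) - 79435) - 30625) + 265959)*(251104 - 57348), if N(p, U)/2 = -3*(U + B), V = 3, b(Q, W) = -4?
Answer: 30623717068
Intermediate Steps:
B = 8 (B = 2 - (-2)*3 = 2 - 1/2*(-12) = 2 + 6 = 8)
N(p, U) = -48 - 6*U (N(p, U) = 2*(-3*(U + 8)) = 2*(-3*(8 + U)) = 2*(-24 - 3*U) = -48 - 6*U)
(((N(-209, -367) - 79435) - 30625) + 265959)*(251104 - 57348) = ((((-48 - 6*(-367)) - 79435) - 30625) + 265959)*(251104 - 57348) = ((((-48 + 2202) - 79435) - 30625) + 265959)*193756 = (((2154 - 79435) - 30625) + 265959)*193756 = ((-77281 - 30625) + 265959)*193756 = (-107906 + 265959)*193756 = 158053*193756 = 30623717068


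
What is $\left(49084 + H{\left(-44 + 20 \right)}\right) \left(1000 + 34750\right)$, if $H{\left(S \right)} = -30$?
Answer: $1753680500$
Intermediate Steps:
$\left(49084 + H{\left(-44 + 20 \right)}\right) \left(1000 + 34750\right) = \left(49084 - 30\right) \left(1000 + 34750\right) = 49054 \cdot 35750 = 1753680500$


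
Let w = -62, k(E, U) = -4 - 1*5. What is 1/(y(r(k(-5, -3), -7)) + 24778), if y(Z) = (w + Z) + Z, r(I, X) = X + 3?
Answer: 1/24708 ≈ 4.0473e-5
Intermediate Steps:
k(E, U) = -9 (k(E, U) = -4 - 5 = -9)
r(I, X) = 3 + X
y(Z) = -62 + 2*Z (y(Z) = (-62 + Z) + Z = -62 + 2*Z)
1/(y(r(k(-5, -3), -7)) + 24778) = 1/((-62 + 2*(3 - 7)) + 24778) = 1/((-62 + 2*(-4)) + 24778) = 1/((-62 - 8) + 24778) = 1/(-70 + 24778) = 1/24708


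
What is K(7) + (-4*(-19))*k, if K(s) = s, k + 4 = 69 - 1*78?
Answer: -981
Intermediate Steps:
k = -13 (k = -4 + (69 - 1*78) = -4 + (69 - 78) = -4 - 9 = -13)
K(7) + (-4*(-19))*k = 7 - 4*(-19)*(-13) = 7 + 76*(-13) = 7 - 988 = -981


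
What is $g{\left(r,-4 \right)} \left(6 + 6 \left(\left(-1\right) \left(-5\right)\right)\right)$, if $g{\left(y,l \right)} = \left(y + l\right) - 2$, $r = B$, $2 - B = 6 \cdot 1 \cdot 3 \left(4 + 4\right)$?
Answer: $-5328$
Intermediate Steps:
$B = -142$ ($B = 2 - 6 \cdot 1 \cdot 3 \left(4 + 4\right) = 2 - 6 \cdot 3 \cdot 8 = 2 - 6 \cdot 24 = 2 - 144 = -142$)
$r = -142$
$g{\left(y,l \right)} = -2 + l + y$ ($g{\left(y,l \right)} = \left(l + y\right) - 2 = -2 + l + y$)
$g{\left(r,-4 \right)} \left(6 + 6 \left(\left(-1\right) \left(-5\right)\right)\right) = \left(-2 - 4 - 142\right) \left(6 + 6 \left(\left(-1\right) \left(-5\right)\right)\right) = - 148 \left(6 + 6 \cdot 5\right) = - 148 \left(6 + 30\right) = \left(-148\right) 36 = -5328$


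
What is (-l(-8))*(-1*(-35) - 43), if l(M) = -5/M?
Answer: 5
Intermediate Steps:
(-l(-8))*(-1*(-35) - 43) = (-(-5)/(-8))*(-1*(-35) - 43) = (-(-5)*(-1)/8)*(35 - 43) = -1*5/8*(-8) = -5/8*(-8) = 5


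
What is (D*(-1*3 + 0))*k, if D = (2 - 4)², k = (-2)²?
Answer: -48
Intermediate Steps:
k = 4
D = 4 (D = (-2)² = 4)
(D*(-1*3 + 0))*k = (4*(-1*3 + 0))*4 = (4*(-3 + 0))*4 = (4*(-3))*4 = -12*4 = -48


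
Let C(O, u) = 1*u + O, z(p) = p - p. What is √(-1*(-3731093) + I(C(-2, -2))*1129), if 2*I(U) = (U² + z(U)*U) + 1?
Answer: √14962758/2 ≈ 1934.1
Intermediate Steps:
z(p) = 0
C(O, u) = O + u (C(O, u) = u + O = O + u)
I(U) = ½ + U²/2 (I(U) = ((U² + 0*U) + 1)/2 = ((U² + 0) + 1)/2 = (U² + 1)/2 = (1 + U²)/2 = ½ + U²/2)
√(-1*(-3731093) + I(C(-2, -2))*1129) = √(-1*(-3731093) + (½ + (-2 - 2)²/2)*1129) = √(3731093 + (½ + (½)*(-4)²)*1129) = √(3731093 + (½ + (½)*16)*1129) = √(3731093 + (½ + 8)*1129) = √(3731093 + (17/2)*1129) = √(3731093 + 19193/2) = √(7481379/2) = √14962758/2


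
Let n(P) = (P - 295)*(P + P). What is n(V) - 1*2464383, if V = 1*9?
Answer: -2469531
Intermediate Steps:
V = 9
n(P) = 2*P*(-295 + P) (n(P) = (-295 + P)*(2*P) = 2*P*(-295 + P))
n(V) - 1*2464383 = 2*9*(-295 + 9) - 1*2464383 = 2*9*(-286) - 2464383 = -5148 - 2464383 = -2469531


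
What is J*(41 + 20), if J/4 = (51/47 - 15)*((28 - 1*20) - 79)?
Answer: 11329896/47 ≈ 2.4106e+5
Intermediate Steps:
J = 185736/47 (J = 4*((51/47 - 15)*((28 - 1*20) - 79)) = 4*((51*(1/47) - 15)*((28 - 20) - 79)) = 4*((51/47 - 15)*(8 - 79)) = 4*(-654/47*(-71)) = 4*(46434/47) = 185736/47 ≈ 3951.8)
J*(41 + 20) = 185736*(41 + 20)/47 = (185736/47)*61 = 11329896/47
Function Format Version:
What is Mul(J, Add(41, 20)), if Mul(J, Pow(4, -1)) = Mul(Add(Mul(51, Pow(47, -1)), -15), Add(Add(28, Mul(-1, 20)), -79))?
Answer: Rational(11329896, 47) ≈ 2.4106e+5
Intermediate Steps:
J = Rational(185736, 47) (J = Mul(4, Mul(Add(Mul(51, Pow(47, -1)), -15), Add(Add(28, Mul(-1, 20)), -79))) = Mul(4, Mul(Add(Mul(51, Rational(1, 47)), -15), Add(Add(28, -20), -79))) = Mul(4, Mul(Add(Rational(51, 47), -15), Add(8, -79))) = Mul(4, Mul(Rational(-654, 47), -71)) = Mul(4, Rational(46434, 47)) = Rational(185736, 47) ≈ 3951.8)
Mul(J, Add(41, 20)) = Mul(Rational(185736, 47), Add(41, 20)) = Mul(Rational(185736, 47), 61) = Rational(11329896, 47)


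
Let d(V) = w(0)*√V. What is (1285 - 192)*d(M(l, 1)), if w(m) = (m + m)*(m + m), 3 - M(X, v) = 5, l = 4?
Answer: 0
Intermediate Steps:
M(X, v) = -2 (M(X, v) = 3 - 1*5 = 3 - 5 = -2)
w(m) = 4*m² (w(m) = (2*m)*(2*m) = 4*m²)
d(V) = 0 (d(V) = (4*0²)*√V = (4*0)*√V = 0*√V = 0)
(1285 - 192)*d(M(l, 1)) = (1285 - 192)*0 = 1093*0 = 0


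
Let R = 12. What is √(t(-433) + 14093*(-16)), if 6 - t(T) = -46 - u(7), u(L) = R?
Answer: 4*I*√14089 ≈ 474.79*I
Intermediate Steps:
u(L) = 12
t(T) = 64 (t(T) = 6 - (-46 - 1*12) = 6 - (-46 - 12) = 6 - 1*(-58) = 6 + 58 = 64)
√(t(-433) + 14093*(-16)) = √(64 + 14093*(-16)) = √(64 - 225488) = √(-225424) = 4*I*√14089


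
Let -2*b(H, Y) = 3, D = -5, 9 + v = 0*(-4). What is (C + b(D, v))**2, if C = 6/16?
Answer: 81/64 ≈ 1.2656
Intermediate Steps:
v = -9 (v = -9 + 0*(-4) = -9 + 0 = -9)
b(H, Y) = -3/2 (b(H, Y) = -1/2*3 = -3/2)
C = 3/8 (C = 6*(1/16) = 3/8 ≈ 0.37500)
(C + b(D, v))**2 = (3/8 - 3/2)**2 = (-9/8)**2 = 81/64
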